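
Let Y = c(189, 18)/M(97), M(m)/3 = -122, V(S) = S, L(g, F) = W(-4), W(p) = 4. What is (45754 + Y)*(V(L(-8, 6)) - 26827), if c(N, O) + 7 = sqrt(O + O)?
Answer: -149725673065/122 ≈ -1.2273e+9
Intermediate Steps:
L(g, F) = 4
c(N, O) = -7 + sqrt(2)*sqrt(O) (c(N, O) = -7 + sqrt(O + O) = -7 + sqrt(2*O) = -7 + sqrt(2)*sqrt(O))
M(m) = -366 (M(m) = 3*(-122) = -366)
Y = 1/366 (Y = (-7 + sqrt(2)*sqrt(18))/(-366) = (-7 + sqrt(2)*(3*sqrt(2)))*(-1/366) = (-7 + 6)*(-1/366) = -1*(-1/366) = 1/366 ≈ 0.0027322)
(45754 + Y)*(V(L(-8, 6)) - 26827) = (45754 + 1/366)*(4 - 26827) = (16745965/366)*(-26823) = -149725673065/122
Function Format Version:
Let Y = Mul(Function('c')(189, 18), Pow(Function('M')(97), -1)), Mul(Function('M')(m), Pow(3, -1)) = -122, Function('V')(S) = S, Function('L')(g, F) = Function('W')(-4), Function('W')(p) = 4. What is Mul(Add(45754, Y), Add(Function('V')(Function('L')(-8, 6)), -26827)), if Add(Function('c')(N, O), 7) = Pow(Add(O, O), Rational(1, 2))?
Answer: Rational(-149725673065, 122) ≈ -1.2273e+9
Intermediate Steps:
Function('L')(g, F) = 4
Function('c')(N, O) = Add(-7, Mul(Pow(2, Rational(1, 2)), Pow(O, Rational(1, 2)))) (Function('c')(N, O) = Add(-7, Pow(Add(O, O), Rational(1, 2))) = Add(-7, Pow(Mul(2, O), Rational(1, 2))) = Add(-7, Mul(Pow(2, Rational(1, 2)), Pow(O, Rational(1, 2)))))
Function('M')(m) = -366 (Function('M')(m) = Mul(3, -122) = -366)
Y = Rational(1, 366) (Y = Mul(Add(-7, Mul(Pow(2, Rational(1, 2)), Pow(18, Rational(1, 2)))), Pow(-366, -1)) = Mul(Add(-7, Mul(Pow(2, Rational(1, 2)), Mul(3, Pow(2, Rational(1, 2))))), Rational(-1, 366)) = Mul(Add(-7, 6), Rational(-1, 366)) = Mul(-1, Rational(-1, 366)) = Rational(1, 366) ≈ 0.0027322)
Mul(Add(45754, Y), Add(Function('V')(Function('L')(-8, 6)), -26827)) = Mul(Add(45754, Rational(1, 366)), Add(4, -26827)) = Mul(Rational(16745965, 366), -26823) = Rational(-149725673065, 122)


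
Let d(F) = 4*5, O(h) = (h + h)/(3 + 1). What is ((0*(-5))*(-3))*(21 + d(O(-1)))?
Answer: 0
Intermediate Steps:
O(h) = h/2 (O(h) = (2*h)/4 = (2*h)*(1/4) = h/2)
d(F) = 20
((0*(-5))*(-3))*(21 + d(O(-1))) = ((0*(-5))*(-3))*(21 + 20) = (0*(-3))*41 = 0*41 = 0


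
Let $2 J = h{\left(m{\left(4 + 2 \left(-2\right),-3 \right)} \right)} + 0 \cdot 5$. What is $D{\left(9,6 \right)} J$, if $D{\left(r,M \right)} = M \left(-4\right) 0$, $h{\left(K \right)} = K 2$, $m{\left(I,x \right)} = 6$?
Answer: $0$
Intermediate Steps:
$h{\left(K \right)} = 2 K$
$D{\left(r,M \right)} = 0$ ($D{\left(r,M \right)} = - 4 M 0 = 0$)
$J = 6$ ($J = \frac{2 \cdot 6 + 0 \cdot 5}{2} = \frac{12 + 0}{2} = \frac{1}{2} \cdot 12 = 6$)
$D{\left(9,6 \right)} J = 0 \cdot 6 = 0$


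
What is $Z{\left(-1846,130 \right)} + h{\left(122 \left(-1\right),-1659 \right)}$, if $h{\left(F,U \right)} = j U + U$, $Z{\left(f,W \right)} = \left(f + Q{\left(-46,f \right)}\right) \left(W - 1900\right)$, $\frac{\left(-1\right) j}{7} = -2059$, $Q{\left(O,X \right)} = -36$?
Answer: $-20581686$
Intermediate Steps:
$j = 14413$ ($j = \left(-7\right) \left(-2059\right) = 14413$)
$Z{\left(f,W \right)} = \left(-1900 + W\right) \left(-36 + f\right)$ ($Z{\left(f,W \right)} = \left(f - 36\right) \left(W - 1900\right) = \left(-36 + f\right) \left(-1900 + W\right) = \left(-1900 + W\right) \left(-36 + f\right)$)
$h{\left(F,U \right)} = 14414 U$ ($h{\left(F,U \right)} = 14413 U + U = 14414 U$)
$Z{\left(-1846,130 \right)} + h{\left(122 \left(-1\right),-1659 \right)} = \left(68400 - -3507400 - 4680 + 130 \left(-1846\right)\right) + 14414 \left(-1659\right) = \left(68400 + 3507400 - 4680 - 239980\right) - 23912826 = 3331140 - 23912826 = -20581686$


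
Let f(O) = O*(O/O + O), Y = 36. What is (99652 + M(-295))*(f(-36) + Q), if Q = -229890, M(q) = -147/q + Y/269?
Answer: -361598218571298/15871 ≈ -2.2784e+10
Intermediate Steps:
f(O) = O*(1 + O)
M(q) = 36/269 - 147/q (M(q) = -147/q + 36/269 = 36/269 - 147/q)
(99652 + M(-295))*(f(-36) + Q) = (99652 + (36/269 - 147/(-295)))*(-36*(1 - 36) - 229890) = (99652 + (36/269 - 147*(-1/295)))*(-36*(-35) - 229890) = (99652 + (36/269 + 147/295))*(1260 - 229890) = (99652 + 50163/79355)*(-228630) = (7907934623/79355)*(-228630) = -361598218571298/15871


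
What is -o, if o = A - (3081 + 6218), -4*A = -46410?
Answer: -4607/2 ≈ -2303.5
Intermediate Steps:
A = 23205/2 (A = -1/4*(-46410) = 23205/2 ≈ 11603.)
o = 4607/2 (o = 23205/2 - (3081 + 6218) = 23205/2 - 1*9299 = 23205/2 - 9299 = 4607/2 ≈ 2303.5)
-o = -1*4607/2 = -4607/2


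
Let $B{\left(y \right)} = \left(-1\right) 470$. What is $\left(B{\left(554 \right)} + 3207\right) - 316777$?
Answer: $-314040$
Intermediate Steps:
$B{\left(y \right)} = -470$
$\left(B{\left(554 \right)} + 3207\right) - 316777 = \left(-470 + 3207\right) - 316777 = 2737 - 316777 = -314040$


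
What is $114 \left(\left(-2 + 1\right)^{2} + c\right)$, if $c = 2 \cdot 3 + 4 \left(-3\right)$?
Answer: $-570$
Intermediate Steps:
$c = -6$ ($c = 6 - 12 = -6$)
$114 \left(\left(-2 + 1\right)^{2} + c\right) = 114 \left(\left(-2 + 1\right)^{2} - 6\right) = 114 \left(\left(-1\right)^{2} - 6\right) = 114 \left(1 - 6\right) = 114 \left(-5\right) = -570$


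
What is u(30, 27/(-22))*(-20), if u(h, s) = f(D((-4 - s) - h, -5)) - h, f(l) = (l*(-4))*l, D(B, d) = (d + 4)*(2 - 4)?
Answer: 920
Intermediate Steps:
D(B, d) = -8 - 2*d (D(B, d) = (4 + d)*(-2) = -8 - 2*d)
f(l) = -4*l² (f(l) = (-4*l)*l = -4*l²)
u(h, s) = -16 - h (u(h, s) = -4*(-8 - 2*(-5))² - h = -4*(-8 + 10)² - h = -4*2² - h = -4*4 - h = -16 - h)
u(30, 27/(-22))*(-20) = (-16 - 1*30)*(-20) = (-16 - 30)*(-20) = -46*(-20) = 920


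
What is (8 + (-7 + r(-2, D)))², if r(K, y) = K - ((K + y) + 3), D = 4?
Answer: 36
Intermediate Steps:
r(K, y) = -3 - y (r(K, y) = K - (3 + K + y) = K + (-3 - K - y) = -3 - y)
(8 + (-7 + r(-2, D)))² = (8 + (-7 + (-3 - 1*4)))² = (8 + (-7 + (-3 - 4)))² = (8 + (-7 - 7))² = (8 - 14)² = (-6)² = 36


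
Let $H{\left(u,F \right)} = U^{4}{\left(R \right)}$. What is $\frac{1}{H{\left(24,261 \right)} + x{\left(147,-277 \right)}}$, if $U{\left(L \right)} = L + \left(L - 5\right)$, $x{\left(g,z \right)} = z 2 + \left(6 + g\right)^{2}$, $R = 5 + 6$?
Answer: $\frac{1}{106376} \approx 9.4006 \cdot 10^{-6}$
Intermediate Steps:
$R = 11$
$x{\left(g,z \right)} = \left(6 + g\right)^{2} + 2 z$ ($x{\left(g,z \right)} = 2 z + \left(6 + g\right)^{2} = \left(6 + g\right)^{2} + 2 z$)
$U{\left(L \right)} = -5 + 2 L$ ($U{\left(L \right)} = L + \left(L - 5\right) = L + \left(-5 + L\right) = -5 + 2 L$)
$H{\left(u,F \right)} = 83521$ ($H{\left(u,F \right)} = \left(-5 + 2 \cdot 11\right)^{4} = \left(-5 + 22\right)^{4} = 17^{4} = 83521$)
$\frac{1}{H{\left(24,261 \right)} + x{\left(147,-277 \right)}} = \frac{1}{83521 + \left(\left(6 + 147\right)^{2} + 2 \left(-277\right)\right)} = \frac{1}{83521 - \left(554 - 153^{2}\right)} = \frac{1}{83521 + \left(23409 - 554\right)} = \frac{1}{83521 + 22855} = \frac{1}{106376}$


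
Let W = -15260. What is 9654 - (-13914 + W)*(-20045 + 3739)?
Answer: -475701590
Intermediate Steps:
9654 - (-13914 + W)*(-20045 + 3739) = 9654 - (-13914 - 15260)*(-20045 + 3739) = 9654 - (-29174)*(-16306) = 9654 - 1*475711244 = 9654 - 475711244 = -475701590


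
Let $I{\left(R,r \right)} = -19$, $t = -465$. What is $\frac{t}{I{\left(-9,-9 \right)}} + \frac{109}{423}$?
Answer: $\frac{198766}{8037} \approx 24.731$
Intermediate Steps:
$\frac{t}{I{\left(-9,-9 \right)}} + \frac{109}{423} = - \frac{465}{-19} + \frac{109}{423} = \left(-465\right) \left(- \frac{1}{19}\right) + 109 \cdot \frac{1}{423} = \frac{465}{19} + \frac{109}{423} = \frac{198766}{8037}$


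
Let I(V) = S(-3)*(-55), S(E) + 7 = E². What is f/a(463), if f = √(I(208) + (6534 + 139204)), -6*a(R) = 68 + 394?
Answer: -2*√743/11 ≈ -4.9560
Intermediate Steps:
S(E) = -7 + E²
a(R) = -77 (a(R) = -(68 + 394)/6 = -⅙*462 = -77)
I(V) = -110 (I(V) = (-7 + (-3)²)*(-55) = (-7 + 9)*(-55) = 2*(-55) = -110)
f = 14*√743 (f = √(-110 + (6534 + 139204)) = √(-110 + 145738) = √145628 = 14*√743 ≈ 381.61)
f/a(463) = (14*√743)/(-77) = (14*√743)*(-1/77) = -2*√743/11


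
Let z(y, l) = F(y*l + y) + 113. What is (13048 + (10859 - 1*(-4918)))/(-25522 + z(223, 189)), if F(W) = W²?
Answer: 28825/1795191491 ≈ 1.6057e-5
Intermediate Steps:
z(y, l) = 113 + (y + l*y)² (z(y, l) = (y*l + y)² + 113 = (l*y + y)² + 113 = (y + l*y)² + 113 = 113 + (y + l*y)²)
(13048 + (10859 - 1*(-4918)))/(-25522 + z(223, 189)) = (13048 + (10859 - 1*(-4918)))/(-25522 + (113 + 223²*(1 + 189)²)) = (13048 + (10859 + 4918))/(-25522 + (113 + 49729*190²)) = (13048 + 15777)/(-25522 + (113 + 49729*36100)) = 28825/(-25522 + (113 + 1795216900)) = 28825/(-25522 + 1795217013) = 28825/1795191491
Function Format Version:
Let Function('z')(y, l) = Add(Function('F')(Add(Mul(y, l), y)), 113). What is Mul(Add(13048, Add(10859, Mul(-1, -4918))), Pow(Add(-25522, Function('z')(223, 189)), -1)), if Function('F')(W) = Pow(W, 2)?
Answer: Rational(28825, 1795191491) ≈ 1.6057e-5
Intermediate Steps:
Function('z')(y, l) = Add(113, Pow(Add(y, Mul(l, y)), 2)) (Function('z')(y, l) = Add(Pow(Add(Mul(y, l), y), 2), 113) = Add(Pow(Add(Mul(l, y), y), 2), 113) = Add(Pow(Add(y, Mul(l, y)), 2), 113) = Add(113, Pow(Add(y, Mul(l, y)), 2)))
Mul(Add(13048, Add(10859, Mul(-1, -4918))), Pow(Add(-25522, Function('z')(223, 189)), -1)) = Mul(Add(13048, Add(10859, Mul(-1, -4918))), Pow(Add(-25522, Add(113, Mul(Pow(223, 2), Pow(Add(1, 189), 2)))), -1)) = Mul(Add(13048, Add(10859, 4918)), Pow(Add(-25522, Add(113, Mul(49729, Pow(190, 2)))), -1)) = Mul(Add(13048, 15777), Pow(Add(-25522, Add(113, Mul(49729, 36100))), -1)) = Mul(28825, Pow(Add(-25522, Add(113, 1795216900)), -1)) = Mul(28825, Pow(Add(-25522, 1795217013), -1)) = Mul(28825, Pow(1795191491, -1)) = Mul(28825, Rational(1, 1795191491)) = Rational(28825, 1795191491)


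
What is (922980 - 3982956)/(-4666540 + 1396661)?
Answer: 3059976/3269879 ≈ 0.93581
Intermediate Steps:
(922980 - 3982956)/(-4666540 + 1396661) = -3059976/(-3269879) = -3059976*(-1/3269879) = 3059976/3269879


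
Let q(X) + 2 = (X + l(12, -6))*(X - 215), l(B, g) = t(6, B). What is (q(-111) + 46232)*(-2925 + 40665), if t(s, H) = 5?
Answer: 3048863640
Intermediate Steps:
l(B, g) = 5
q(X) = -2 + (-215 + X)*(5 + X) (q(X) = -2 + (X + 5)*(X - 215) = -2 + (5 + X)*(-215 + X) = -2 + (-215 + X)*(5 + X))
(q(-111) + 46232)*(-2925 + 40665) = ((-1077 + (-111)² - 210*(-111)) + 46232)*(-2925 + 40665) = ((-1077 + 12321 + 23310) + 46232)*37740 = (34554 + 46232)*37740 = 80786*37740 = 3048863640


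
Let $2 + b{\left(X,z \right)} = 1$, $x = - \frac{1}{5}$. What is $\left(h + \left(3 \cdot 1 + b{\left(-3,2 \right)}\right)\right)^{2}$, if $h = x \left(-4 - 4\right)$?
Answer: $\frac{324}{25} \approx 12.96$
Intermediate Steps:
$x = - \frac{1}{5}$ ($x = \left(-1\right) \frac{1}{5} = - \frac{1}{5} \approx -0.2$)
$b{\left(X,z \right)} = -1$ ($b{\left(X,z \right)} = -2 + 1 = -1$)
$h = \frac{8}{5}$ ($h = - \frac{-4 - 4}{5} = \left(- \frac{1}{5}\right) \left(-8\right) = \frac{8}{5} \approx 1.6$)
$\left(h + \left(3 \cdot 1 + b{\left(-3,2 \right)}\right)\right)^{2} = \left(\frac{8}{5} + \left(3 \cdot 1 - 1\right)\right)^{2} = \left(\frac{8}{5} + \left(3 - 1\right)\right)^{2} = \left(\frac{8}{5} + 2\right)^{2} = \left(\frac{18}{5}\right)^{2} = \frac{324}{25}$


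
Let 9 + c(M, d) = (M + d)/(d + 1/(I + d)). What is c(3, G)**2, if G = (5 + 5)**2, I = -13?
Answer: 4809145104/75707401 ≈ 63.523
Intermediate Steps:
G = 100 (G = 10**2 = 100)
c(M, d) = -9 + (M + d)/(d + 1/(-13 + d))
c(3, G)**2 = ((-9 - 13*3 - 8*100**2 + 104*100 + 3*100)/(1 + 100**2 - 13*100))**2 = ((-9 - 39 - 8*10000 + 10400 + 300)/(1 + 10000 - 1300))**2 = ((-9 - 39 - 80000 + 10400 + 300)/8701)**2 = ((1/8701)*(-69348))**2 = (-69348/8701)**2 = 4809145104/75707401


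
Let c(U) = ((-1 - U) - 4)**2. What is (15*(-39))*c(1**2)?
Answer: -21060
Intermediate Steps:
c(U) = (-5 - U)**2
(15*(-39))*c(1**2) = (15*(-39))*(5 + 1**2)**2 = -585*(5 + 1)**2 = -585*6**2 = -585*36 = -21060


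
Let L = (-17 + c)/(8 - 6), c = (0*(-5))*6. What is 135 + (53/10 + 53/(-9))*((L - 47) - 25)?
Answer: 32833/180 ≈ 182.41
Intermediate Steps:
c = 0 (c = 0*6 = 0)
L = -17/2 (L = (-17 + 0)/(8 - 6) = -17/2 ≈ -8.5000)
135 + (53/10 + 53/(-9))*((L - 47) - 25) = 135 + (53/10 + 53/(-9))*((-17/2 - 47) - 25) = 135 + (53*(1/10) + 53*(-1/9))*(-111/2 - 25) = 135 + (53/10 - 53/9)*(-161/2) = 135 - 53/90*(-161/2) = 135 + 8533/180 = 32833/180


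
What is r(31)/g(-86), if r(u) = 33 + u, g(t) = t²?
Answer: 16/1849 ≈ 0.0086533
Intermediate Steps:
r(31)/g(-86) = (33 + 31)/((-86)²) = 64/7396 = 64*(1/7396) = 16/1849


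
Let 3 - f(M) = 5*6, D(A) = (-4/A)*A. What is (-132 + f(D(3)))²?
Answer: 25281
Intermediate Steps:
D(A) = -4
f(M) = -27 (f(M) = 3 - 5*6 = 3 - 1*30 = 3 - 30 = -27)
(-132 + f(D(3)))² = (-132 - 27)² = (-159)² = 25281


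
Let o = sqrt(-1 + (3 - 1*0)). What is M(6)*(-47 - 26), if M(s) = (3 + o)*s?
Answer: -1314 - 438*sqrt(2) ≈ -1933.4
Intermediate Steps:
o = sqrt(2) (o = sqrt(-1 + (3 + 0)) = sqrt(-1 + 3) = sqrt(2) ≈ 1.4142)
M(s) = s*(3 + sqrt(2)) (M(s) = (3 + sqrt(2))*s = s*(3 + sqrt(2)))
M(6)*(-47 - 26) = (6*(3 + sqrt(2)))*(-47 - 26) = (18 + 6*sqrt(2))*(-73) = -1314 - 438*sqrt(2)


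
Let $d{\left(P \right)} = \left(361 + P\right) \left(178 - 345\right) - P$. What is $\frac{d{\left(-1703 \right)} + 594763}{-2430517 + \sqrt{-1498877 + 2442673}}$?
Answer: $- \frac{1994433639860}{5907411943493} - \frac{1641160 \sqrt{235949}}{5907411943493} \approx -0.33775$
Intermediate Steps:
$d{\left(P \right)} = -60287 - 168 P$ ($d{\left(P \right)} = \left(361 + P\right) \left(-167\right) - P = \left(-60287 - 167 P\right) - P = -60287 - 168 P$)
$\frac{d{\left(-1703 \right)} + 594763}{-2430517 + \sqrt{-1498877 + 2442673}} = \frac{\left(-60287 - -286104\right) + 594763}{-2430517 + \sqrt{-1498877 + 2442673}} = \frac{\left(-60287 + 286104\right) + 594763}{-2430517 + \sqrt{943796}} = \frac{225817 + 594763}{-2430517 + 2 \sqrt{235949}} = \frac{820580}{-2430517 + 2 \sqrt{235949}}$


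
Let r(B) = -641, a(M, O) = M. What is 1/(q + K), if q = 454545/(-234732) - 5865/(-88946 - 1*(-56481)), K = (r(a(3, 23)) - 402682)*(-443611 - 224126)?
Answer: 508038292/136821667104835426209 ≈ 3.7131e-12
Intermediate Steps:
K = 269313690051 (K = (-641 - 402682)*(-443611 - 224126) = -403323*(-667737) = 269313690051)
q = -892006683/508038292 (q = 454545*(-1/234732) - 5865/(-88946 + 56481) = -151515/78244 - 5865/(-32465) = -151515/78244 - 5865*(-1/32465) = -151515/78244 + 1173/6493 = -892006683/508038292 ≈ -1.7558)
1/(q + K) = 1/(-892006683/508038292 + 269313690051) = 1/(136821667104835426209/508038292) = 508038292/136821667104835426209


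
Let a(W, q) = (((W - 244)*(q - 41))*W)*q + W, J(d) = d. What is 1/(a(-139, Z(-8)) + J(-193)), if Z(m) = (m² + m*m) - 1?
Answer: 1/581454182 ≈ 1.7198e-9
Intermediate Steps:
Z(m) = -1 + 2*m² (Z(m) = (m² + m²) - 1 = 2*m² - 1 = -1 + 2*m²)
a(W, q) = W + W*q*(-244 + W)*(-41 + q) (a(W, q) = (((-244 + W)*(-41 + q))*W)*q + W = (W*(-244 + W)*(-41 + q))*q + W = W*q*(-244 + W)*(-41 + q) + W = W + W*q*(-244 + W)*(-41 + q))
1/(a(-139, Z(-8)) + J(-193)) = 1/(-139*(1 - 244*(-1 + 2*(-8)²)² + 10004*(-1 + 2*(-8)²) - 139*(-1 + 2*(-8)²)² - 41*(-139)*(-1 + 2*(-8)²)) - 193) = 1/(-139*(1 - 244*(-1 + 2*64)² + 10004*(-1 + 2*64) - 139*(-1 + 2*64)² - 41*(-139)*(-1 + 2*64)) - 193) = 1/(-139*(1 - 244*(-1 + 128)² + 10004*(-1 + 128) - 139*(-1 + 128)² - 41*(-139)*(-1 + 128)) - 193) = 1/(-139*(1 - 244*127² + 10004*127 - 139*127² - 41*(-139)*127) - 193) = 1/(-139*(1 - 244*16129 + 1270508 - 139*16129 + 723773) - 193) = 1/(-139*(1 - 3935476 + 1270508 - 2241931 + 723773) - 193) = 1/(-139*(-4183125) - 193) = 1/(581454375 - 193) = 1/581454182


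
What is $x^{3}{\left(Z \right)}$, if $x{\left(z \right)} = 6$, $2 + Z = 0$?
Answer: $216$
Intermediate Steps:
$Z = -2$ ($Z = -2 + 0 = -2$)
$x^{3}{\left(Z \right)} = 6^{3} = 216$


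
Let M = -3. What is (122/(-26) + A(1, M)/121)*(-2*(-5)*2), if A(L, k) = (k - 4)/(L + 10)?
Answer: -1625640/17303 ≈ -93.951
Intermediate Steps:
A(L, k) = (-4 + k)/(10 + L)
(122/(-26) + A(1, M)/121)*(-2*(-5)*2) = (122/(-26) + ((-4 - 3)/(10 + 1))/121)*(-2*(-5)*2) = (122*(-1/26) + (-7/11)*(1/121))*(10*2) = (-61/13 + ((1/11)*(-7))*(1/121))*20 = (-61/13 - 7/11*1/121)*20 = (-61/13 - 7/1331)*20 = -81282/17303*20 = -1625640/17303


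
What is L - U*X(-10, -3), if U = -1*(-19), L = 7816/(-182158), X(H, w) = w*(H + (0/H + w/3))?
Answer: -57110441/91079 ≈ -627.04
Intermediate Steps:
X(H, w) = w*(H + w/3) (X(H, w) = w*(H + (0 + w*(⅓))) = w*(H + (0 + w/3)) = w*(H + w/3))
L = -3908/91079 (L = 7816*(-1/182158) = -3908/91079 ≈ -0.042908)
U = 19
L - U*X(-10, -3) = -3908/91079 - 19*(⅓)*(-3)*(-3 + 3*(-10)) = -3908/91079 - 19*(⅓)*(-3)*(-3 - 30) = -3908/91079 - 19*(⅓)*(-3)*(-33) = -3908/91079 - 19*33 = -3908/91079 - 1*627 = -3908/91079 - 627 = -57110441/91079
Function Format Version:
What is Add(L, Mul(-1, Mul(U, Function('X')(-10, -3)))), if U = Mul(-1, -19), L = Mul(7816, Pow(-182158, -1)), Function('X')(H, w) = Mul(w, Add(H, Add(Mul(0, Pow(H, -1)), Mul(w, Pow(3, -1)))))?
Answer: Rational(-57110441, 91079) ≈ -627.04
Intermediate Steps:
Function('X')(H, w) = Mul(w, Add(H, Mul(Rational(1, 3), w))) (Function('X')(H, w) = Mul(w, Add(H, Add(0, Mul(w, Rational(1, 3))))) = Mul(w, Add(H, Add(0, Mul(Rational(1, 3), w)))) = Mul(w, Add(H, Mul(Rational(1, 3), w))))
L = Rational(-3908, 91079) (L = Mul(7816, Rational(-1, 182158)) = Rational(-3908, 91079) ≈ -0.042908)
U = 19
Add(L, Mul(-1, Mul(U, Function('X')(-10, -3)))) = Add(Rational(-3908, 91079), Mul(-1, Mul(19, Mul(Rational(1, 3), -3, Add(-3, Mul(3, -10)))))) = Add(Rational(-3908, 91079), Mul(-1, Mul(19, Mul(Rational(1, 3), -3, Add(-3, -30))))) = Add(Rational(-3908, 91079), Mul(-1, Mul(19, Mul(Rational(1, 3), -3, -33)))) = Add(Rational(-3908, 91079), Mul(-1, Mul(19, 33))) = Add(Rational(-3908, 91079), Mul(-1, 627)) = Add(Rational(-3908, 91079), -627) = Rational(-57110441, 91079)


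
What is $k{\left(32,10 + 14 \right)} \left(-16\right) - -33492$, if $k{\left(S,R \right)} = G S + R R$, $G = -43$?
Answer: $46292$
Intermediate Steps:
$k{\left(S,R \right)} = R^{2} - 43 S$ ($k{\left(S,R \right)} = - 43 S + R R = - 43 S + R^{2} = R^{2} - 43 S$)
$k{\left(32,10 + 14 \right)} \left(-16\right) - -33492 = \left(\left(10 + 14\right)^{2} - 1376\right) \left(-16\right) - -33492 = \left(24^{2} - 1376\right) \left(-16\right) + 33492 = \left(576 - 1376\right) \left(-16\right) + 33492 = \left(-800\right) \left(-16\right) + 33492 = 12800 + 33492 = 46292$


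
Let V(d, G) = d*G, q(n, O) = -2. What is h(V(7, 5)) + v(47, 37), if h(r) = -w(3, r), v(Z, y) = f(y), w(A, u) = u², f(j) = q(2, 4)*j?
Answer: -1299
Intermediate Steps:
f(j) = -2*j
V(d, G) = G*d
v(Z, y) = -2*y
h(r) = -r²
h(V(7, 5)) + v(47, 37) = -(5*7)² - 2*37 = -1*35² - 74 = -1*1225 - 74 = -1225 - 74 = -1299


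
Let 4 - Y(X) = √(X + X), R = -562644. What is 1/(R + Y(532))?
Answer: -70330/39570471067 + √266/158281884268 ≈ -1.7772e-6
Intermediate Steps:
Y(X) = 4 - √2*√X (Y(X) = 4 - √(X + X) = 4 - √(2*X) = 4 - √2*√X)
1/(R + Y(532)) = 1/(-562644 + (4 - √2*√532)) = 1/(-562644 + (4 - √2*2*√133)) = 1/(-562644 + (4 - 2*√266)) = 1/(-562640 - 2*√266)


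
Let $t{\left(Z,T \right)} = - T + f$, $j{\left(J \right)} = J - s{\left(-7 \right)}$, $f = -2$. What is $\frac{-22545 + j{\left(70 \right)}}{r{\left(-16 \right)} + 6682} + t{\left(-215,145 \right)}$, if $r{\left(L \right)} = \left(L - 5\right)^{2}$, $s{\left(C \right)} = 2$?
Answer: $- \frac{1069558}{7123} \approx -150.16$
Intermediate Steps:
$j{\left(J \right)} = -2 + J$ ($j{\left(J \right)} = J - 2 = -2 + J$)
$r{\left(L \right)} = \left(-5 + L\right)^{2}$
$t{\left(Z,T \right)} = -2 - T$ ($t{\left(Z,T \right)} = - T - 2 = -2 - T$)
$\frac{-22545 + j{\left(70 \right)}}{r{\left(-16 \right)} + 6682} + t{\left(-215,145 \right)} = \frac{-22545 + \left(-2 + 70\right)}{\left(-5 - 16\right)^{2} + 6682} - 147 = \frac{-22545 + 68}{\left(-21\right)^{2} + 6682} - 147 = - \frac{22477}{441 + 6682} - 147 = - \frac{22477}{7123} - 147 = - \frac{1069558}{7123}$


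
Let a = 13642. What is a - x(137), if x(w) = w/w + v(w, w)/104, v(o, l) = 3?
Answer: 1418661/104 ≈ 13641.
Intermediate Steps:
x(w) = 107/104 (x(w) = w/w + 3/104 = 1 + 3*(1/104) = 1 + 3/104 = 107/104)
a - x(137) = 13642 - 1*107/104 = 13642 - 107/104 = 1418661/104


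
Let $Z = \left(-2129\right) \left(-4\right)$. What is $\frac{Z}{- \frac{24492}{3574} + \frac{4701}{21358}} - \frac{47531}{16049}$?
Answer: $- \frac{475309723512925}{369344946879} \approx -1286.9$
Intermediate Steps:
$Z = 8516$
$\frac{Z}{- \frac{24492}{3574} + \frac{4701}{21358}} - \frac{47531}{16049} = \frac{8516}{- \frac{24492}{3574} + \frac{4701}{21358}} - \frac{47531}{16049} = \frac{8516}{\left(-24492\right) \frac{1}{3574} + 4701 \cdot \frac{1}{21358}} - \frac{4321}{1459} = \frac{8516}{- \frac{12246}{1787} + \frac{4701}{21358}} - \frac{4321}{1459} = \frac{8516}{- \frac{253149381}{38166746}} - \frac{4321}{1459} = 8516 \left(- \frac{38166746}{253149381}\right) - \frac{4321}{1459} = - \frac{325028008936}{253149381} - \frac{4321}{1459} = - \frac{475309723512925}{369344946879}$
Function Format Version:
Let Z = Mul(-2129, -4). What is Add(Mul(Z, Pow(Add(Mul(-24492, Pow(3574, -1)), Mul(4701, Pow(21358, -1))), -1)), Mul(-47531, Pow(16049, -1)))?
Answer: Rational(-475309723512925, 369344946879) ≈ -1286.9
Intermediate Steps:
Z = 8516
Add(Mul(Z, Pow(Add(Mul(-24492, Pow(3574, -1)), Mul(4701, Pow(21358, -1))), -1)), Mul(-47531, Pow(16049, -1))) = Add(Mul(8516, Pow(Add(Mul(-24492, Pow(3574, -1)), Mul(4701, Pow(21358, -1))), -1)), Mul(-47531, Pow(16049, -1))) = Add(Mul(8516, Pow(Add(Mul(-24492, Rational(1, 3574)), Mul(4701, Rational(1, 21358))), -1)), Mul(-47531, Rational(1, 16049))) = Add(Mul(8516, Pow(Add(Rational(-12246, 1787), Rational(4701, 21358)), -1)), Rational(-4321, 1459)) = Add(Mul(8516, Pow(Rational(-253149381, 38166746), -1)), Rational(-4321, 1459)) = Add(Mul(8516, Rational(-38166746, 253149381)), Rational(-4321, 1459)) = Add(Rational(-325028008936, 253149381), Rational(-4321, 1459)) = Rational(-475309723512925, 369344946879)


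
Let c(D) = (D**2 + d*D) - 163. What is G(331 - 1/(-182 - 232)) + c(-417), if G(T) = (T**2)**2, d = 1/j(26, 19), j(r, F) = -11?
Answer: 3879046522852109675723/323142476976 ≈ 1.2004e+10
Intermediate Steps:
d = -1/11 (d = 1/(-11) = -1/11 ≈ -0.090909)
c(D) = -163 + D**2 - D/11 (c(D) = (D**2 - D/11) - 163 = -163 + D**2 - D/11)
G(T) = T**4
G(331 - 1/(-182 - 232)) + c(-417) = (331 - 1/(-182 - 232))**4 + (-163 + (-417)**2 - 1/11*(-417)) = (331 - 1/(-414))**4 + (-163 + 173889 + 417/11) = (331 - 1*(-1/414))**4 + 1911403/11 = (331 + 1/414)**4 + 1911403/11 = (137035/414)**4 + 1911403/11 = 352635488395647000625/29376588816 + 1911403/11 = 3879046522852109675723/323142476976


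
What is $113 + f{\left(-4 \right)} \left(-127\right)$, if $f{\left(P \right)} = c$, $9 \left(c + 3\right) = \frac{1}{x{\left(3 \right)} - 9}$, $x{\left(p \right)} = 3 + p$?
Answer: $\frac{13465}{27} \approx 498.7$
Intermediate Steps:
$c = - \frac{82}{27}$ ($c = -3 + \frac{1}{9 \left(\left(3 + 3\right) - 9\right)} = -3 + \frac{1}{9 \left(6 - 9\right)} = -3 + \frac{1}{9 \left(-3\right)} = -3 + \frac{1}{9} \left(- \frac{1}{3}\right) = -3 - \frac{1}{27} = - \frac{82}{27} \approx -3.037$)
$f{\left(P \right)} = - \frac{82}{27}$
$113 + f{\left(-4 \right)} \left(-127\right) = 113 - - \frac{10414}{27} = 113 + \frac{10414}{27} = \frac{13465}{27}$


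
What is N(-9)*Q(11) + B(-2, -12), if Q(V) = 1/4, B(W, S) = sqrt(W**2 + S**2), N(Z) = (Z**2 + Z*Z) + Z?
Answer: 153/4 + 2*sqrt(37) ≈ 50.416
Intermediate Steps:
N(Z) = Z + 2*Z**2 (N(Z) = (Z**2 + Z**2) + Z = 2*Z**2 + Z = Z + 2*Z**2)
B(W, S) = sqrt(S**2 + W**2)
Q(V) = 1/4
N(-9)*Q(11) + B(-2, -12) = -9*(1 + 2*(-9))*(1/4) + sqrt((-12)**2 + (-2)**2) = -9*(1 - 18)*(1/4) + sqrt(144 + 4) = -9*(-17)*(1/4) + sqrt(148) = 153*(1/4) + 2*sqrt(37) = 153/4 + 2*sqrt(37)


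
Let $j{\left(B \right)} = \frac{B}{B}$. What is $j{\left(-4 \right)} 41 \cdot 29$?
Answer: $1189$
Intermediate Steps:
$j{\left(B \right)} = 1$
$j{\left(-4 \right)} 41 \cdot 29 = 1 \cdot 41 \cdot 29 = 41 \cdot 29 = 1189$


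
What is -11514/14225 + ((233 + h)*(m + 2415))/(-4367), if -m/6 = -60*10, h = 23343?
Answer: -2017292410638/62120575 ≈ -32474.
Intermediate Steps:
m = 3600 (m = -(-360)*10 = -6*(-600) = 3600)
-11514/14225 + ((233 + h)*(m + 2415))/(-4367) = -11514/14225 + ((233 + 23343)*(3600 + 2415))/(-4367) = -11514*1/14225 + (23576*6015)*(-1/4367) = -11514/14225 + 141809640*(-1/4367) = -11514/14225 - 141809640/4367 = -2017292410638/62120575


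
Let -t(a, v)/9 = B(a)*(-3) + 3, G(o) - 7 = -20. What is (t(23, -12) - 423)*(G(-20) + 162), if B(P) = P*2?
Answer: 118008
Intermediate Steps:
B(P) = 2*P
G(o) = -13 (G(o) = 7 - 20 = -13)
t(a, v) = -27 + 54*a (t(a, v) = -9*((2*a)*(-3) + 3) = -9*(-6*a + 3) = -9*(3 - 6*a) = -27 + 54*a)
(t(23, -12) - 423)*(G(-20) + 162) = ((-27 + 54*23) - 423)*(-13 + 162) = ((-27 + 1242) - 423)*149 = (1215 - 423)*149 = 792*149 = 118008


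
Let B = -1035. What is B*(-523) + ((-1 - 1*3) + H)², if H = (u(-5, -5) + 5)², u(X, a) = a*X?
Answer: 1344121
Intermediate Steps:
u(X, a) = X*a
H = 900 (H = (-5*(-5) + 5)² = (25 + 5)² = 30² = 900)
B*(-523) + ((-1 - 1*3) + H)² = -1035*(-523) + ((-1 - 1*3) + 900)² = 541305 + ((-1 - 3) + 900)² = 541305 + (-4 + 900)² = 541305 + 896² = 541305 + 802816 = 1344121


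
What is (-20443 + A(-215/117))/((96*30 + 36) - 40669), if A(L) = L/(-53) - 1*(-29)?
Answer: 126586999/234106353 ≈ 0.54072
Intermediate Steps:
A(L) = 29 - L/53 (A(L) = L*(-1/53) + 29 = -L/53 + 29 = 29 - L/53)
(-20443 + A(-215/117))/((96*30 + 36) - 40669) = (-20443 + (29 - (-215)/(53*117)))/((96*30 + 36) - 40669) = (-20443 + (29 - (-215)/(53*117)))/((2880 + 36) - 40669) = (-20443 + (29 - 1/53*(-215/117)))/(2916 - 40669) = (-20443 + (29 + 215/6201))/(-37753) = (-20443 + 180044/6201)*(-1/37753) = -126586999/6201*(-1/37753) = 126586999/234106353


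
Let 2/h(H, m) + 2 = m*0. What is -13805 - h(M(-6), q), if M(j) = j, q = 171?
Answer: -13804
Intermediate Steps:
h(H, m) = -1 (h(H, m) = 2/(-2 + m*0) = 2/(-2 + 0) = 2/(-2) = 2*(-½) = -1)
-13805 - h(M(-6), q) = -13805 - 1*(-1) = -13805 + 1 = -13804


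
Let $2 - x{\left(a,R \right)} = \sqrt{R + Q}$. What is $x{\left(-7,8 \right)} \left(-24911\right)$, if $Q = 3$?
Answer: $-49822 + 24911 \sqrt{11} \approx 32798.0$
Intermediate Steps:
$x{\left(a,R \right)} = 2 - \sqrt{3 + R}$ ($x{\left(a,R \right)} = 2 - \sqrt{R + 3} = 2 - \sqrt{3 + R}$)
$x{\left(-7,8 \right)} \left(-24911\right) = \left(2 - \sqrt{3 + 8}\right) \left(-24911\right) = \left(2 - \sqrt{11}\right) \left(-24911\right) = -49822 + 24911 \sqrt{11}$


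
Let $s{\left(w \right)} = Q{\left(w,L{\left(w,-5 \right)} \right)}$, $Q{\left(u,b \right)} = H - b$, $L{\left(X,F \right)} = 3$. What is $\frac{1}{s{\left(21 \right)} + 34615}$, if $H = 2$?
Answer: $\frac{1}{34614} \approx 2.889 \cdot 10^{-5}$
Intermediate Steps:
$Q{\left(u,b \right)} = 2 - b$
$s{\left(w \right)} = -1$ ($s{\left(w \right)} = 2 - 3 = -1$)
$\frac{1}{s{\left(21 \right)} + 34615} = \frac{1}{-1 + 34615} = \frac{1}{34614}$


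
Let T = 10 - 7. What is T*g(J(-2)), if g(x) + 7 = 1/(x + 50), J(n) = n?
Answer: -335/16 ≈ -20.938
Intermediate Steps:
T = 3
g(x) = -7 + 1/(50 + x) (g(x) = -7 + 1/(x + 50) = -7 + 1/(50 + x))
T*g(J(-2)) = 3*((-349 - 7*(-2))/(50 - 2)) = 3*((-349 + 14)/48) = 3*((1/48)*(-335)) = 3*(-335/48) = -335/16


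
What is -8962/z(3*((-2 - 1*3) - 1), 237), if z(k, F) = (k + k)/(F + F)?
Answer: 353999/3 ≈ 1.1800e+5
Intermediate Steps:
z(k, F) = k/F (z(k, F) = (2*k)/((2*F)) = (2*k)*(1/(2*F)) = k/F)
-8962/z(3*((-2 - 1*3) - 1), 237) = -8962*79/((-2 - 1*3) - 1) = -8962*79/((-2 - 3) - 1) = -8962*79/(-5 - 1) = -8962/((3*(-6))*(1/237)) = -8962/((-18*1/237)) = -8962/(-6/79) = -8962*(-79/6) = 353999/3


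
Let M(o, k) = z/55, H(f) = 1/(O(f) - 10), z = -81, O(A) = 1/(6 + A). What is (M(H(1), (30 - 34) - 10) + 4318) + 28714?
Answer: 1816679/55 ≈ 33031.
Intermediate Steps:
H(f) = 1/(-10 + 1/(6 + f)) (H(f) = 1/(1/(6 + f) - 10) = 1/(-10 + 1/(6 + f)))
M(o, k) = -81/55
(M(H(1), (30 - 34) - 10) + 4318) + 28714 = (-81/55 + 4318) + 28714 = 237409/55 + 28714 = 1816679/55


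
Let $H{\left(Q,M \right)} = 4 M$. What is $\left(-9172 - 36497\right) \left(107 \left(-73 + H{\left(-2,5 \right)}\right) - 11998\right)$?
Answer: $806925561$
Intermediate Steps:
$\left(-9172 - 36497\right) \left(107 \left(-73 + H{\left(-2,5 \right)}\right) - 11998\right) = \left(-9172 - 36497\right) \left(107 \left(-73 + 4 \cdot 5\right) - 11998\right) = - 45669 \left(107 \left(-73 + 20\right) - 11998\right) = - 45669 \left(107 \left(-53\right) - 11998\right) = - 45669 \left(-5671 - 11998\right) = \left(-45669\right) \left(-17669\right) = 806925561$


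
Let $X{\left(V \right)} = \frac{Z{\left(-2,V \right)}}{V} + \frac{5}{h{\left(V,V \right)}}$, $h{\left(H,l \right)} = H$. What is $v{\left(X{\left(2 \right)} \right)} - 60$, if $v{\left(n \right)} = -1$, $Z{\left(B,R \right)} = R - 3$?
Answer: $-61$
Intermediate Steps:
$Z{\left(B,R \right)} = -3 + R$ ($Z{\left(B,R \right)} = R - 3 = -3 + R$)
$X{\left(V \right)} = \frac{5}{V} + \frac{-3 + V}{V}$ ($X{\left(V \right)} = \frac{-3 + V}{V} + \frac{5}{V} = \frac{5}{V} + \frac{-3 + V}{V}$)
$v{\left(X{\left(2 \right)} \right)} - 60 = -1 - 60 = -61$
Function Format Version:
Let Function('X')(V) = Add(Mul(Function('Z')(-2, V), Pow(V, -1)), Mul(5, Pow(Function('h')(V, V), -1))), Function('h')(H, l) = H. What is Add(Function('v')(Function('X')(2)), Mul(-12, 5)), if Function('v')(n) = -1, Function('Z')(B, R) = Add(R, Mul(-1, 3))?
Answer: -61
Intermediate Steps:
Function('Z')(B, R) = Add(-3, R) (Function('Z')(B, R) = Add(R, -3) = Add(-3, R))
Function('X')(V) = Add(Mul(5, Pow(V, -1)), Mul(Pow(V, -1), Add(-3, V))) (Function('X')(V) = Add(Mul(Add(-3, V), Pow(V, -1)), Mul(5, Pow(V, -1))) = Add(Mul(Pow(V, -1), Add(-3, V)), Mul(5, Pow(V, -1))) = Add(Mul(5, Pow(V, -1)), Mul(Pow(V, -1), Add(-3, V))))
Add(Function('v')(Function('X')(2)), Mul(-12, 5)) = Add(-1, Mul(-12, 5)) = Add(-1, -60) = -61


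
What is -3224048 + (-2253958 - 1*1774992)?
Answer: -7252998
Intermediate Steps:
-3224048 + (-2253958 - 1*1774992) = -3224048 + (-2253958 - 1774992) = -3224048 - 4028950 = -7252998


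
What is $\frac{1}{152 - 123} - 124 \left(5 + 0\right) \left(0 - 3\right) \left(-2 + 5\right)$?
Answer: $\frac{161821}{29} \approx 5580.0$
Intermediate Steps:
$\frac{1}{152 - 123} - 124 \left(5 + 0\right) \left(0 - 3\right) \left(-2 + 5\right) = \frac{1}{29} - 124 \cdot 5 \left(\left(-3\right) 3\right) = \frac{1}{29} - 124 \cdot 5 \left(-9\right) = \frac{1}{29} - -5580 = \frac{1}{29} + 5580 = \frac{161821}{29}$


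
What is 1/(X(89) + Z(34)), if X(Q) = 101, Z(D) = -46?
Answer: 1/55 ≈ 0.018182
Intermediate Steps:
1/(X(89) + Z(34)) = 1/(101 - 46) = 1/55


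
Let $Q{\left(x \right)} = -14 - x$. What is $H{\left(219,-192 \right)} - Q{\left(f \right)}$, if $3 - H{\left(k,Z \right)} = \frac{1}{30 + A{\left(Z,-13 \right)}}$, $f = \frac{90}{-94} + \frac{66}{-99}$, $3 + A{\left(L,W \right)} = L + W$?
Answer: $\frac{386045}{25098} \approx 15.382$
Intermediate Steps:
$A{\left(L,W \right)} = -3 + L + W$ ($A{\left(L,W \right)} = -3 + \left(L + W\right) = -3 + L + W$)
$f = - \frac{229}{141}$ ($f = 90 \left(- \frac{1}{94}\right) + 66 \left(- \frac{1}{99}\right) = - \frac{45}{47} - \frac{2}{3} = - \frac{229}{141} \approx -1.6241$)
$H{\left(k,Z \right)} = 3 - \frac{1}{14 + Z}$ ($H{\left(k,Z \right)} = 3 - \frac{1}{30 - \left(16 - Z\right)} = 3 - \frac{1}{30 + \left(-16 + Z\right)} = 3 - \frac{1}{14 + Z}$)
$H{\left(219,-192 \right)} - Q{\left(f \right)} = \frac{41 + 3 \left(-192\right)}{14 - 192} - \left(-14 - - \frac{229}{141}\right) = \frac{41 - 576}{-178} - \left(-14 + \frac{229}{141}\right) = \left(- \frac{1}{178}\right) \left(-535\right) - - \frac{1745}{141} = \frac{535}{178} + \frac{1745}{141} = \frac{386045}{25098}$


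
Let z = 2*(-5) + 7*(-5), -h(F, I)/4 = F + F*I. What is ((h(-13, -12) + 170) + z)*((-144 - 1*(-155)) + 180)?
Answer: -85377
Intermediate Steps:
h(F, I) = -4*F - 4*F*I (h(F, I) = -4*(F + F*I) = -4*F - 4*F*I)
z = -45 (z = -10 - 35 = -45)
((h(-13, -12) + 170) + z)*((-144 - 1*(-155)) + 180) = ((-4*(-13)*(1 - 12) + 170) - 45)*((-144 - 1*(-155)) + 180) = ((-4*(-13)*(-11) + 170) - 45)*((-144 + 155) + 180) = ((-572 + 170) - 45)*(11 + 180) = (-402 - 45)*191 = -447*191 = -85377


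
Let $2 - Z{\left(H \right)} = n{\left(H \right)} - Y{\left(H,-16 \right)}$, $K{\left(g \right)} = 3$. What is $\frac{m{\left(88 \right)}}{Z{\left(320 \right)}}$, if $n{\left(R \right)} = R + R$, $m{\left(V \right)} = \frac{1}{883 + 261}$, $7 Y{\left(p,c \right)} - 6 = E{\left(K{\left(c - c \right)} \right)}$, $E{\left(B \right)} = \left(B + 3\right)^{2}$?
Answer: $- \frac{1}{723008} \approx -1.3831 \cdot 10^{-6}$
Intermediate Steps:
$E{\left(B \right)} = \left(3 + B\right)^{2}$
$Y{\left(p,c \right)} = 6$ ($Y{\left(p,c \right)} = \frac{6}{7} + \frac{\left(3 + 3\right)^{2}}{7} = \frac{6}{7} + \frac{6^{2}}{7} = \frac{6}{7} + \frac{1}{7} \cdot 36 = \frac{6}{7} + \frac{36}{7} = 6$)
$m{\left(V \right)} = \frac{1}{1144}$
$n{\left(R \right)} = 2 R$
$Z{\left(H \right)} = 8 - 2 H$ ($Z{\left(H \right)} = 2 - \left(2 H - 6\right) = 2 - \left(-6 + 2 H\right) = 8 - 2 H$)
$\frac{m{\left(88 \right)}}{Z{\left(320 \right)}} = \frac{1}{1144 \left(8 - 640\right)} = \frac{1}{1144 \left(-632\right)} = \frac{1}{1144} \left(- \frac{1}{632}\right) = - \frac{1}{723008}$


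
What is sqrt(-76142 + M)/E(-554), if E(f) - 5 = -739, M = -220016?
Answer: -I*sqrt(296158)/734 ≈ -0.74142*I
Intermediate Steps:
E(f) = -734 (E(f) = 5 - 739 = -734)
sqrt(-76142 + M)/E(-554) = sqrt(-76142 - 220016)/(-734) = sqrt(-296158)*(-1/734) = (I*sqrt(296158))*(-1/734) = -I*sqrt(296158)/734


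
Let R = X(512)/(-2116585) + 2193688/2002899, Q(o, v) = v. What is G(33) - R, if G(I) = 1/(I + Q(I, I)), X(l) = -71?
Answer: -33579607691831/31088243852710 ≈ -1.0801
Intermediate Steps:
G(I) = 1/(2*I) (G(I) = 1/(I + I) = 1/(2*I))
R = 4643269321309/4239305979915 (R = -71/(-2116585) + 2193688/2002899 = -71*(-1/2116585) + 2193688*(1/2002899) = 71/2116585 + 2193688/2002899 = 4643269321309/4239305979915 ≈ 1.0953)
G(33) - R = (1/2)/33 - 1*4643269321309/4239305979915 = (1/2)*(1/33) - 4643269321309/4239305979915 = 1/66 - 4643269321309/4239305979915 = -33579607691831/31088243852710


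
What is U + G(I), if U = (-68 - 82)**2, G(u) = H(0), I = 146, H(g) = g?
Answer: 22500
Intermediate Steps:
G(u) = 0
U = 22500 (U = (-150)**2 = 22500)
U + G(I) = 22500 + 0 = 22500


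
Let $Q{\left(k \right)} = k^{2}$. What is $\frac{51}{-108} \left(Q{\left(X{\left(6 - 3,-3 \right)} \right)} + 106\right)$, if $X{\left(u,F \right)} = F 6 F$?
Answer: $- \frac{25687}{18} \approx -1427.1$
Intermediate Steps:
$X{\left(u,F \right)} = 6 F^{2}$ ($X{\left(u,F \right)} = 6 F F = 6 F^{2}$)
$\frac{51}{-108} \left(Q{\left(X{\left(6 - 3,-3 \right)} \right)} + 106\right) = \frac{51}{-108} \left(\left(6 \left(-3\right)^{2}\right)^{2} + 106\right) = 51 \left(- \frac{1}{108}\right) \left(\left(6 \cdot 9\right)^{2} + 106\right) = - \frac{17 \left(54^{2} + 106\right)}{36} = - \frac{17 \left(2916 + 106\right)}{36} = \left(- \frac{17}{36}\right) 3022 = - \frac{25687}{18}$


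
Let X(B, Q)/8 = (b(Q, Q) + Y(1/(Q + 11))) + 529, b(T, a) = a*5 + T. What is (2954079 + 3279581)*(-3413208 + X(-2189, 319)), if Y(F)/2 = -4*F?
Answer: -698113308393344/33 ≈ -2.1155e+13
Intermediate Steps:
b(T, a) = T + 5*a (b(T, a) = 5*a + T = T + 5*a)
Y(F) = -8*F (Y(F) = 2*(-4*F) = -8*F)
X(B, Q) = 4232 - 64/(11 + Q) + 48*Q (X(B, Q) = 8*(((Q + 5*Q) - 8/(Q + 11)) + 529) = 8*((6*Q - 8/(11 + Q)) + 529) = 8*((-8/(11 + Q) + 6*Q) + 529) = 8*(529 - 8/(11 + Q) + 6*Q) = 4232 - 64/(11 + Q) + 48*Q)
(2954079 + 3279581)*(-3413208 + X(-2189, 319)) = (2954079 + 3279581)*(-3413208 + 8*(5811 + 6*319**2 + 595*319)/(11 + 319)) = 6233660*(-3413208 + 8*(5811 + 6*101761 + 189805)/330) = 6233660*(-3413208 + 8*(1/330)*(5811 + 610566 + 189805)) = 6233660*(-3413208 + 8*(1/330)*806182) = 6233660*(-3413208 + 3224728/165) = 6233660*(-559954592/165) = -698113308393344/33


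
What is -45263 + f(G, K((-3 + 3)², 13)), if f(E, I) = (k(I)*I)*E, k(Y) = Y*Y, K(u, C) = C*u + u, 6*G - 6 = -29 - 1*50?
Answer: -45263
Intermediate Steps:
G = -73/6 (G = 1 + (-29 - 1*50)/6 = 1 + (-29 - 50)/6 = 1 + (⅙)*(-79) = 1 - 79/6 = -73/6 ≈ -12.167)
K(u, C) = u + C*u
k(Y) = Y²
f(E, I) = E*I³ (f(E, I) = (I²*I)*E = I³*E = E*I³)
-45263 + f(G, K((-3 + 3)², 13)) = -45263 - 73*(1 + 13)³*(-3 + 3)⁶/6 = -45263 - 73*(0²*14)³/6 = -45263 - 73*(0*14)³/6 = -45263 - 73/6*0³ = -45263 - 73/6*0 = -45263 + 0 = -45263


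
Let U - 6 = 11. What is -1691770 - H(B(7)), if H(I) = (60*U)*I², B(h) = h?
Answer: -1741750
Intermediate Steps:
U = 17 (U = 6 + 11 = 17)
H(I) = 1020*I² (H(I) = (60*17)*I² = 1020*I²)
-1691770 - H(B(7)) = -1691770 - 1020*7² = -1691770 - 1020*49 = -1691770 - 1*49980 = -1691770 - 49980 = -1741750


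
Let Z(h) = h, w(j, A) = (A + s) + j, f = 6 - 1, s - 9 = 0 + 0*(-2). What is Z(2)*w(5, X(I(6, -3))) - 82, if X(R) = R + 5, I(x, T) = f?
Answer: -34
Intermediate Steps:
s = 9 (s = 9 + (0 + 0*(-2)) = 9 + (0 + 0) = 9 + 0 = 9)
f = 5
I(x, T) = 5
X(R) = 5 + R
w(j, A) = 9 + A + j (w(j, A) = (A + 9) + j = (9 + A) + j = 9 + A + j)
Z(2)*w(5, X(I(6, -3))) - 82 = 2*(9 + (5 + 5) + 5) - 82 = 2*(9 + 10 + 5) - 82 = 2*24 - 82 = 48 - 82 = -34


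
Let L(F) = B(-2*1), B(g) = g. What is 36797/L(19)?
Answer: -36797/2 ≈ -18399.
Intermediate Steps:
L(F) = -2 (L(F) = -2*1 = -2)
36797/L(19) = 36797/(-2) = 36797*(-1/2) = -36797/2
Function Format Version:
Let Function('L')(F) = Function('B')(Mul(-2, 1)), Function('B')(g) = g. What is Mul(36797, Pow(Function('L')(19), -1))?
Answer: Rational(-36797, 2) ≈ -18399.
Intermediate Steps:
Function('L')(F) = -2 (Function('L')(F) = Mul(-2, 1) = -2)
Mul(36797, Pow(Function('L')(19), -1)) = Mul(36797, Pow(-2, -1)) = Mul(36797, Rational(-1, 2)) = Rational(-36797, 2)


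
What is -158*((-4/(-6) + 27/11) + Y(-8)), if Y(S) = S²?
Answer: -349970/33 ≈ -10605.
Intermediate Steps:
-158*((-4/(-6) + 27/11) + Y(-8)) = -158*((-4/(-6) + 27/11) + (-8)²) = -158*((-4*(-⅙) + 27*(1/11)) + 64) = -158*((⅔ + 27/11) + 64) = -158*(103/33 + 64) = -158*2215/33 = -349970/33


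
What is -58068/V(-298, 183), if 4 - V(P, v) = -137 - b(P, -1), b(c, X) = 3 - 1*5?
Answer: -58068/139 ≈ -417.76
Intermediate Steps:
b(c, X) = -2 (b(c, X) = 3 - 5 = -2)
V(P, v) = 139 (V(P, v) = 4 - (-137 - 1*(-2)) = 4 - (-137 + 2) = 4 - 1*(-135) = 4 + 135 = 139)
-58068/V(-298, 183) = -58068/139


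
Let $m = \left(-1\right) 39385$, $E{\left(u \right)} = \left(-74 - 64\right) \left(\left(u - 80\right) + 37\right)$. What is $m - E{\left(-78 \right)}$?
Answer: $-56083$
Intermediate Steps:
$E{\left(u \right)} = 5934 - 138 u$ ($E{\left(u \right)} = - 138 \left(\left(-80 + u\right) + 37\right) = - 138 \left(-43 + u\right) = 5934 - 138 u$)
$m = -39385$
$m - E{\left(-78 \right)} = -39385 - \left(5934 - -10764\right) = -39385 - \left(5934 + 10764\right) = -39385 - 16698 = -56083$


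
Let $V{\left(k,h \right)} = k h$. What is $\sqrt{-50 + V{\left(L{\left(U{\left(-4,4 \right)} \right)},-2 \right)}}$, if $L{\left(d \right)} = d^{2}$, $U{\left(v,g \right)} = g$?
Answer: $i \sqrt{82} \approx 9.0554 i$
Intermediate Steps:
$V{\left(k,h \right)} = h k$
$\sqrt{-50 + V{\left(L{\left(U{\left(-4,4 \right)} \right)},-2 \right)}} = \sqrt{-50 - 2 \cdot 4^{2}} = \sqrt{-50 - 32} = \sqrt{-82} = i \sqrt{82}$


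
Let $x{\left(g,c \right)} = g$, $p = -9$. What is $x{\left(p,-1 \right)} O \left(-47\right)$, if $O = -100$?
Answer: $-42300$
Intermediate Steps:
$x{\left(p,-1 \right)} O \left(-47\right) = \left(-9\right) \left(-100\right) \left(-47\right) = 900 \left(-47\right) = -42300$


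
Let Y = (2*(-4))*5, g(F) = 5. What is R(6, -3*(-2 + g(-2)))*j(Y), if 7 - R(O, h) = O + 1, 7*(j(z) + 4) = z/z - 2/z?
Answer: 0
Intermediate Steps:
Y = -40 (Y = -8*5 = -40)
j(z) = -27/7 - 2/(7*z) (j(z) = -4 + (z/z - 2/z)/7 = -4 + (1 - 2/z)/7 = -4 + (1/7 - 2/(7*z)) = -27/7 - 2/(7*z))
R(O, h) = 6 - O (R(O, h) = 7 - (O + 1) = 7 - (1 + O) = 7 + (-1 - O) = 6 - O)
R(6, -3*(-2 + g(-2)))*j(Y) = (6 - 1*6)*((1/7)*(-2 - 27*(-40))/(-40)) = (6 - 6)*((1/7)*(-1/40)*(-2 + 1080)) = 0*((1/7)*(-1/40)*1078) = 0*(-77/20) = 0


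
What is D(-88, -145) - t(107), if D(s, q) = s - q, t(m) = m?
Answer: -50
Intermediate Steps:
D(-88, -145) - t(107) = (-88 - 1*(-145)) - 1*107 = (-88 + 145) - 107 = 57 - 107 = -50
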